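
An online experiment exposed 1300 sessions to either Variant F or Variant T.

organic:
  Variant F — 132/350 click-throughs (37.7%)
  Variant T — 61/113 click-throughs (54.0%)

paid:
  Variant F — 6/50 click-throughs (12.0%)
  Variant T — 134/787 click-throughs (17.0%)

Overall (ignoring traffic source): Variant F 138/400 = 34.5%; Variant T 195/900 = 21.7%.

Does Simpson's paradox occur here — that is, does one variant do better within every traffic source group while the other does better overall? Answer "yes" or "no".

Within each traffic source level (organic 37.7% vs 54.0%; paid 12.0% vs 17.0%), Variant T has the higher rate every time. Pooled: 34.5% vs 21.7% — Variant F has the higher rate overall. The two comparisons disagree.

yes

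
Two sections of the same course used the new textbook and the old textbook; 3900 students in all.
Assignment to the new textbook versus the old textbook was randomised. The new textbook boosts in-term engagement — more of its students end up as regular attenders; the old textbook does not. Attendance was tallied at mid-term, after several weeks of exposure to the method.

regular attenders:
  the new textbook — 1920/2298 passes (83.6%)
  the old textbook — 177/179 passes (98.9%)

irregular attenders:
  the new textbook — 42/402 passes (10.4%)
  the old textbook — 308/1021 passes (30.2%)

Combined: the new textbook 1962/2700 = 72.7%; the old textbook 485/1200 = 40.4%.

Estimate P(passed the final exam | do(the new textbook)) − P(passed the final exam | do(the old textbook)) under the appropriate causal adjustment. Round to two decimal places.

+0.32

Because the teaching method influences mid-term attendance, mid-term attendance is a post-treatment mediator, not a confounder. Stratifying on it would bias the estimate; the causal effect is the crude pooled difference.
The causal difference is the pooled difference: 0.727 − 0.404 = +0.323.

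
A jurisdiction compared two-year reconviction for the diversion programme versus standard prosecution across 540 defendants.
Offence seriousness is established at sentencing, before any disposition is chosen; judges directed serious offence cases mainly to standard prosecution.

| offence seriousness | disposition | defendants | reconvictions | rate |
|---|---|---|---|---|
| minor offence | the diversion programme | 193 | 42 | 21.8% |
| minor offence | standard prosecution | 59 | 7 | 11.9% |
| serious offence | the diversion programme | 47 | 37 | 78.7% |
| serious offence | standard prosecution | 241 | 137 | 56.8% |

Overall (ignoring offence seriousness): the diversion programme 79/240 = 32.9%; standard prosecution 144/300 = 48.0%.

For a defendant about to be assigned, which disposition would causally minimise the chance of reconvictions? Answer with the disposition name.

Nothing the disposition does changes offence seriousness; the imbalance is an allocation artefact. With offence seriousness also predicting the outcome, the pooled figure is confounded, and the within-stratum comparison is the causal one.
Within each level — minor offence: 21.8% vs 11.9%; serious offence: 78.7% vs 56.8% — standard prosecution is lower every time.

standard prosecution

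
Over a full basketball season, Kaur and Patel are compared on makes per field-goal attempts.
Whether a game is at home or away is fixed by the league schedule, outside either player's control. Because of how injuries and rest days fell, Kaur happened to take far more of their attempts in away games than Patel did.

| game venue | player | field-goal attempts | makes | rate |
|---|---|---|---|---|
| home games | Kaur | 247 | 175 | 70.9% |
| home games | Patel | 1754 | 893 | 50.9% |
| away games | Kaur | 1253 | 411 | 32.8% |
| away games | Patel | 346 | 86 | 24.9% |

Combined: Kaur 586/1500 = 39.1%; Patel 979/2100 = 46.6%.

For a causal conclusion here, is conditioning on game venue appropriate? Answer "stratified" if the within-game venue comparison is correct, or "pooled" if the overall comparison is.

stratified

The game venue-specific comparison favours Kaur throughout, but the pooled figures favour Patel. The question is whether to condition on game venue.
Game venue satisfies the back-door criterion: it is not a descendant of the player, and it blocks the spurious path from player to outcome. Adjusting for it (i.e., using the within-game venue rates) gives the causal effect.
Within each level — home games: 70.9% vs 50.9%; away games: 32.8% vs 24.9% — Kaur is higher every time.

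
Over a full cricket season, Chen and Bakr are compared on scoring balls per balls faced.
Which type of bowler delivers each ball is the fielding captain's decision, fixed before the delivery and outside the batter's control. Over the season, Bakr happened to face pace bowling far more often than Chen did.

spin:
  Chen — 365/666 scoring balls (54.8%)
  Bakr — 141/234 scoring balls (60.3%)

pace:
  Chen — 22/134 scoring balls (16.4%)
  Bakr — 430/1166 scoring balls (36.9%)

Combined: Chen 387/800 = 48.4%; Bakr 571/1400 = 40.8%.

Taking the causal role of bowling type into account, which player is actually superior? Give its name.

The imbalance in bowling type arose from how balls faced were allocated, not from anything the player did; and bowling type independently affects the outcome. The pooled gap is confounded — condition on bowling type.
Within each level — spin: 54.8% vs 60.3%; pace: 16.4% vs 36.9% — Bakr is higher every time.

Bakr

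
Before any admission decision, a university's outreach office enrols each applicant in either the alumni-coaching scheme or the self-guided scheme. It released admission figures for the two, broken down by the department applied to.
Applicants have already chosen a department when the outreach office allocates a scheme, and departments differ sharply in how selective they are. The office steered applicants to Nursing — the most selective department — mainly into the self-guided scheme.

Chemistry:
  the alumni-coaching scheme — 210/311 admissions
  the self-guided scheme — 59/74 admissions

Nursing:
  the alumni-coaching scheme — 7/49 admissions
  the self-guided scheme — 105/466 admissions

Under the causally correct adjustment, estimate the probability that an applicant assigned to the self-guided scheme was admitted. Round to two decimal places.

The imbalance in department arose from how applicants were allocated, not from anything the outreach scheme did; and department independently affects the outcome. The pooled gap is confounded — condition on department.
Standardising the self-guided scheme to the population department mix: 0.428·59/74 + 0.572·105/466 = 0.470.

0.47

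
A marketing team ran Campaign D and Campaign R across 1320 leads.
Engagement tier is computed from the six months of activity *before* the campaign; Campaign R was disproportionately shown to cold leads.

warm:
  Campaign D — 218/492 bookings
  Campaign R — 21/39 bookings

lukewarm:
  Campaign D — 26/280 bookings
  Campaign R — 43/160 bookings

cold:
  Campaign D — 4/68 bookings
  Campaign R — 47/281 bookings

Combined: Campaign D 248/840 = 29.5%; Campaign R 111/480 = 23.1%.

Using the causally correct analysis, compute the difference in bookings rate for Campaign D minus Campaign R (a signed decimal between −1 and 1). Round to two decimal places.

Campaign R is higher inside every engagement tier stratum but Campaign D is higher in aggregate. Whether to stratify depends on how engagement tier relates to the campaign.
Engagement tier differs across campaigns for reasons unrelated to any effect of the campaign itself, and it separately predicts the outcome — a classic confounder. We must compare within engagement tier levels.
Adjusting over the population distribution of engagement tier: 0.402·(0.443−0.538) + 0.333·(0.093−0.269) + 0.264·(0.059−0.167) = -0.126.

-0.13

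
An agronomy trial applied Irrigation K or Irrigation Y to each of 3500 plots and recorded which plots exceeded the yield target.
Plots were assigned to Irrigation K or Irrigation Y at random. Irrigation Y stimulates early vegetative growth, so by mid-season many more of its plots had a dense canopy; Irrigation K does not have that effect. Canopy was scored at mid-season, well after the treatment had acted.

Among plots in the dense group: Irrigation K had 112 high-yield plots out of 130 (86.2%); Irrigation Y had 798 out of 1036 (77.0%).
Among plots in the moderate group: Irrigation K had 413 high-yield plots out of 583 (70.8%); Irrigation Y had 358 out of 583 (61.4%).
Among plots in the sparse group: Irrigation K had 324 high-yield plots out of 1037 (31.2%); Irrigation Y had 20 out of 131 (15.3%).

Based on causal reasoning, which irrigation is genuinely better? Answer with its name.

Irrigation Y

Mid-season canopy here is a post-treatment variable shaped by the irrigation; conditioning on it would introduce bias rather than remove it. The overall comparison is the causal one.
Pooled: Irrigation K 48.5% vs Irrigation Y 67.2%; Irrigation Y is higher overall.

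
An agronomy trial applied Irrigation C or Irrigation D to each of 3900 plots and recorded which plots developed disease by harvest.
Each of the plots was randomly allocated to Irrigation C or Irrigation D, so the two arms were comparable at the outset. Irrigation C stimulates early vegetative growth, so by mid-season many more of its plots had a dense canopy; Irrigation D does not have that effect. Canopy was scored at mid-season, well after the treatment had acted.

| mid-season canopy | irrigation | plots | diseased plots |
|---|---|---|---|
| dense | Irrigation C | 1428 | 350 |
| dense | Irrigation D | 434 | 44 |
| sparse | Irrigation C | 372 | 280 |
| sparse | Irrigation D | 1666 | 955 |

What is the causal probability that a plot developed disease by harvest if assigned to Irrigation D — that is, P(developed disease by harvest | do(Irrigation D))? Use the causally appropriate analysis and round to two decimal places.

Mid-season canopy is recorded after the irrigation and is itself shifted by it — it sits on the causal path from irrigation to outcome. Conditioning on a mediator would strip out part of the effect we want; the pooled comparison gives the total causal effect.
So P(outcome | do(Irrigation D)) is just the pooled rate for Irrigation D: 999/2100 = 0.476.

0.48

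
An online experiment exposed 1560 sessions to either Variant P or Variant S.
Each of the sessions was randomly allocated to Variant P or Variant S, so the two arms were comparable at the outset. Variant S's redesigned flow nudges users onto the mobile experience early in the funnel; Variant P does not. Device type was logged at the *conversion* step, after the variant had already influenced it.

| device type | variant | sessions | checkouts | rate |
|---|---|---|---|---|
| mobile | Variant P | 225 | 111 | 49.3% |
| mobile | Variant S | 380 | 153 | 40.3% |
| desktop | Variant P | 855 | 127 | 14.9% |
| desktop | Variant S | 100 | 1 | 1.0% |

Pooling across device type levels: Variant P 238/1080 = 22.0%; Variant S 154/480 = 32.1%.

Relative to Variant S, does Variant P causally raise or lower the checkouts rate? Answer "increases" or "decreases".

Within every device type level Variant P has the higher rate, yet pooled Variant S does — Simpson's reversal.
The distribution of device type is itself part of what the variant does — it is an intermediate outcome. Holding it fixed would remove that part of the effect; the total effect is the pooled difference.
Pooled: Variant P 22.0% vs Variant S 32.1%; Variant S is higher overall.

decreases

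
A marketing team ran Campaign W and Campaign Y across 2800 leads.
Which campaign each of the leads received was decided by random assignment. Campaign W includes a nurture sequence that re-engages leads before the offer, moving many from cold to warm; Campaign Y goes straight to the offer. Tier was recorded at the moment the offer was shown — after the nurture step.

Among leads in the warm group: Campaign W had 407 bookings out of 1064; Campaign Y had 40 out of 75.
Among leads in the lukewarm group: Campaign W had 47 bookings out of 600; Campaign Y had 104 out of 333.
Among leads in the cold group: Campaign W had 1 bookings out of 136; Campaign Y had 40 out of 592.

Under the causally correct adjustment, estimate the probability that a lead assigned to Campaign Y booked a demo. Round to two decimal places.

0.18

Engagement tier is downstream of the campaign. One should not condition on a consequence of treatment, so the overall rates are the right comparison.
So P(outcome | do(Campaign Y)) is just the pooled rate for Campaign Y: 184/1000 = 0.184.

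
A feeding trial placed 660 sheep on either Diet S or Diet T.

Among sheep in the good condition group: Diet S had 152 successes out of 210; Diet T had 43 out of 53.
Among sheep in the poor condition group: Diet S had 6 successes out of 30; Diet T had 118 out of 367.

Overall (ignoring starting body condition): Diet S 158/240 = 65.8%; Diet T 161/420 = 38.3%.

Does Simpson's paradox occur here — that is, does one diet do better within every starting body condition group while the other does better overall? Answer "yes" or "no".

Within each starting body condition level (good condition 72.4% vs 81.1%; poor condition 20.0% vs 32.2%), Diet T has the higher rate every time. Pooled: 65.8% vs 38.3% — Diet S has the higher rate overall. The two comparisons disagree.

yes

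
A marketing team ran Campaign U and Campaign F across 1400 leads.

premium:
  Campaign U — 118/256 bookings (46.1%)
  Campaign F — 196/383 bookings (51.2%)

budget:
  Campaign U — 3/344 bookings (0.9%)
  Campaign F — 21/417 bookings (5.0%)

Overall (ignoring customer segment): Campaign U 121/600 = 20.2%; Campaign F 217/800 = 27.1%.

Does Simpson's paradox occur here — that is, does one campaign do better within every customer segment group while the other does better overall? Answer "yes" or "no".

no

Within each customer segment level (premium 46.1% vs 51.2%; budget 0.9% vs 5.0%), Campaign F has the higher rate every time. Pooled: 20.2% vs 27.1% — Campaign F has the higher rate overall. They agree.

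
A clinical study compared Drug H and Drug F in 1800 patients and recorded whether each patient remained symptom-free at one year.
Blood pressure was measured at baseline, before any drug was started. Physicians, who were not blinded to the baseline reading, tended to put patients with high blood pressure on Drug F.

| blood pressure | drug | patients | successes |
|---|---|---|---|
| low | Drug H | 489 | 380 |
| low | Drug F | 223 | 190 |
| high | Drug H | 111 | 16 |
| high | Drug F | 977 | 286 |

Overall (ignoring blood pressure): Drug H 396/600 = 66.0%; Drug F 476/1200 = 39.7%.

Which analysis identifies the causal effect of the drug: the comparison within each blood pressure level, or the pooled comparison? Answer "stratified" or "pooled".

stratified

Drug F is higher inside every blood pressure stratum but Drug H is higher in aggregate. Whether to stratify depends on how blood pressure relates to the drug.
Blood pressure differs across drugs for reasons unrelated to any effect of the drug itself, and it separately predicts the outcome — a classic confounder. We must compare within blood pressure levels.
Within each level — low: 77.7% vs 85.2%; high: 14.4% vs 29.3% — Drug F is higher every time.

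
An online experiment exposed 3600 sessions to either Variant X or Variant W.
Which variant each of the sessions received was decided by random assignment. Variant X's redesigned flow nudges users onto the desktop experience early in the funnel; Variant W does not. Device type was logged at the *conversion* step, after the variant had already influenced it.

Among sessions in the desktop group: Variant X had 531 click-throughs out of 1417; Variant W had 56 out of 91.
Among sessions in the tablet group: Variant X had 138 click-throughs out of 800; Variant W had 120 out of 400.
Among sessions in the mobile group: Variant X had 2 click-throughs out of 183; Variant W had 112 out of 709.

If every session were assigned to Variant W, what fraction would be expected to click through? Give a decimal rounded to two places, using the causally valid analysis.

Device type lies on the pathway variant → device type → outcome, so adjusting for it blocks the indirect effect. For the total causal effect of variant, use the unadjusted pooled rates.
So P(outcome | do(Variant W)) is just the pooled rate for Variant W: 288/1200 = 0.240.

0.24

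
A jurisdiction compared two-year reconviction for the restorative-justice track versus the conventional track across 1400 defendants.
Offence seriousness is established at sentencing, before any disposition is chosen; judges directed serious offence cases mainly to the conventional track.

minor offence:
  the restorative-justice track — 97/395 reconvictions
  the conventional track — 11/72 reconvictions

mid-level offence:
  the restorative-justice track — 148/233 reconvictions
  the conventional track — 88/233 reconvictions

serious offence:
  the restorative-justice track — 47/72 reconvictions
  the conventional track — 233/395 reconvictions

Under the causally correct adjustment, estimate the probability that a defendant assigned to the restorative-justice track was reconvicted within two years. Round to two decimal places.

0.51

The stratified and pooled comparisons disagree (the conventional track wins within each offence seriousness; the restorative-justice track wins overall), so the answer turns on the causal role of offence seriousness.
Nothing the disposition does changes offence seriousness; the imbalance is an allocation artefact. With offence seriousness also predicting the outcome, the pooled figure is confounded, and the within-stratum comparison is the causal one.
Standardising the restorative-justice track to the population offence seriousness mix: 0.334·97/395 + 0.333·148/233 + 0.334·47/72 = 0.511.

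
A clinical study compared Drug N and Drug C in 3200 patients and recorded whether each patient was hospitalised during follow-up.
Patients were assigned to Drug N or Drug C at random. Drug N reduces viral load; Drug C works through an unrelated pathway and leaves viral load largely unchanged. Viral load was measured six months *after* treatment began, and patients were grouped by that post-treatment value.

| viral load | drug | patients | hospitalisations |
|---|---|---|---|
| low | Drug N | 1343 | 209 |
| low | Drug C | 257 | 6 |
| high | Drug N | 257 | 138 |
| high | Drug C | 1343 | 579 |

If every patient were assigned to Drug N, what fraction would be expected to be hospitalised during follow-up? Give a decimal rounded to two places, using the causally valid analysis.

Viral load here is a post-treatment variable shaped by the drug; conditioning on it would introduce bias rather than remove it. The overall comparison is the causal one.
So P(outcome | do(Drug N)) is just the pooled rate for Drug N: 347/1600 = 0.217.

0.22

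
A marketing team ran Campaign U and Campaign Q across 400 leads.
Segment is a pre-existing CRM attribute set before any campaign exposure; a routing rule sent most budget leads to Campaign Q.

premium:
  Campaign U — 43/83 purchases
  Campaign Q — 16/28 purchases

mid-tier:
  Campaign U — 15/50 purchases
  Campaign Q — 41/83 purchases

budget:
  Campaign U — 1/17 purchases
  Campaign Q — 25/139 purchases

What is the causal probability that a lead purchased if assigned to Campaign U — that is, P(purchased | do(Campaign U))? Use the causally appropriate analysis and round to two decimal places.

0.27

The customer segment-specific comparison favours Campaign Q throughout, but the pooled figures favour Campaign U. The question is whether to condition on customer segment.
Nothing the campaign does changes customer segment; the imbalance is an allocation artefact. With customer segment also predicting the outcome, the pooled figure is confounded, and the within-stratum comparison is the causal one.
Standardising Campaign U to the population customer segment mix: 0.278·43/83 + 0.333·15/50 + 0.390·1/17 = 0.266.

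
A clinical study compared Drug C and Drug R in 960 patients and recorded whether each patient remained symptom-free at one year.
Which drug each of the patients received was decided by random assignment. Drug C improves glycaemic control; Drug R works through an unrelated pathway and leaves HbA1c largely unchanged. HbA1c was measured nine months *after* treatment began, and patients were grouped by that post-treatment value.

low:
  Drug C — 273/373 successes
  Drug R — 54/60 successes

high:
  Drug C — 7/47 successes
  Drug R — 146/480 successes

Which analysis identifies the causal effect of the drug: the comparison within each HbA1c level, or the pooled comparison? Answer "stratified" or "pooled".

HbA1c is recorded after the drug and is itself shifted by it — it sits on the causal path from drug to outcome. Conditioning on a mediator would strip out part of the effect we want; the pooled comparison gives the total causal effect.
Pooled: Drug C 66.7% vs Drug R 37.0%; Drug C is higher overall.

pooled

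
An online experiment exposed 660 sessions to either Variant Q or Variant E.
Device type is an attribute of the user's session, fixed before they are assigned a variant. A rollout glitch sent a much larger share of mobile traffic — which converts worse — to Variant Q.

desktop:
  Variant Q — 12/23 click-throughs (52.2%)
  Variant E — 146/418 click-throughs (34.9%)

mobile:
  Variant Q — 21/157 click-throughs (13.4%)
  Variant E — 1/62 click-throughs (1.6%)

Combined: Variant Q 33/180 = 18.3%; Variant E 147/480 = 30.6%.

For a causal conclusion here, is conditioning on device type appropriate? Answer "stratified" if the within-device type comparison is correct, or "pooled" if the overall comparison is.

stratified

Within every device type level Variant Q has the higher rate, yet pooled Variant E does — Simpson's reversal.
Device type satisfies the back-door criterion: it is not a descendant of the variant, and it blocks the spurious path from variant to outcome. Adjusting for it (i.e., using the within-device type rates) gives the causal effect.
Within each level — desktop: 52.2% vs 34.9%; mobile: 13.4% vs 1.6% — Variant Q is higher every time.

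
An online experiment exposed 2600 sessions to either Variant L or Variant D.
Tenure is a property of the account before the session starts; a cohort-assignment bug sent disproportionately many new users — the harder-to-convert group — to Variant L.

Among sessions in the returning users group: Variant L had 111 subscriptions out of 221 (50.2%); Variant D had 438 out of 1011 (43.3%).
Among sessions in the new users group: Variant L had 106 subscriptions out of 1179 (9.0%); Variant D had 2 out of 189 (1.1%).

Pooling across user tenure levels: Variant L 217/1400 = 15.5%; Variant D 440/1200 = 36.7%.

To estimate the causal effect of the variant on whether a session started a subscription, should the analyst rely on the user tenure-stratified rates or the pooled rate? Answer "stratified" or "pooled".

Nothing the variant does changes user tenure; the imbalance is an allocation artefact. With user tenure also predicting the outcome, the pooled figure is confounded, and the within-stratum comparison is the causal one.
Within each level — returning users: 50.2% vs 43.3%; new users: 9.0% vs 1.1% — Variant L is higher every time.

stratified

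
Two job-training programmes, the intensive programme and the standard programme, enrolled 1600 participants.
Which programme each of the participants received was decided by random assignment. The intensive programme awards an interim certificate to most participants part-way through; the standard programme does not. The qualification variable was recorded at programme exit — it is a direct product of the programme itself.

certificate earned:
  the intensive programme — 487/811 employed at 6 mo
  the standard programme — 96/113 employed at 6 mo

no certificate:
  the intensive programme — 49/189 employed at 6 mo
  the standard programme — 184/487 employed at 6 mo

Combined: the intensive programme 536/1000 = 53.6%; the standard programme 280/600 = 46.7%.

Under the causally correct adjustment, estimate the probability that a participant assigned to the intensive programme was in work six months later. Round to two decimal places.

0.54

Qualification attained during the programme lies on the pathway programme → qualification attained during the programme → outcome, so adjusting for it blocks the indirect effect. For the total causal effect of programme, use the unadjusted pooled rates.
So P(outcome | do(the intensive programme)) is just the pooled rate for the intensive programme: 536/1000 = 0.536.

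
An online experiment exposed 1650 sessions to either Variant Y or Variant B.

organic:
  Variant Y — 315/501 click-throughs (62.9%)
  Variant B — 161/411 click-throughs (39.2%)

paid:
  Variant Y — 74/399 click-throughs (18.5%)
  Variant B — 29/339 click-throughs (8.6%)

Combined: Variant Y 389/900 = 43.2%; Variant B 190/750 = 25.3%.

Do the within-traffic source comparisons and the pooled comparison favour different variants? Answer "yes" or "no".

no

Within each traffic source level (organic 62.9% vs 39.2%; paid 18.5% vs 8.6%), Variant Y has the higher rate every time. Pooled: 43.2% vs 25.3% — Variant Y has the higher rate overall. They agree.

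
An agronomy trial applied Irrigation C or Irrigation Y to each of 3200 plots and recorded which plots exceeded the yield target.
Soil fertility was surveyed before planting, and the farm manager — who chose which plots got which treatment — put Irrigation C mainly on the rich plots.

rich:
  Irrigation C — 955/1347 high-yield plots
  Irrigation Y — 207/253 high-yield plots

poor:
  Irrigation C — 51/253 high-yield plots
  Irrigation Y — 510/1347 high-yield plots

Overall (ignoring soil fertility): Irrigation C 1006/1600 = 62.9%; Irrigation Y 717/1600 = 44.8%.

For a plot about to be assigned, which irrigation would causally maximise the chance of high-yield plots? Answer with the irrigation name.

Irrigation Y

Soil fertility is set before the irrigation has any effect — it is not caused by the irrigation — and it independently drives the outcome. That makes it a confounder, so the causal comparison is within soil fertility levels.
Within each level — rich: 70.9% vs 81.8%; poor: 20.2% vs 37.9% — Irrigation Y is higher every time.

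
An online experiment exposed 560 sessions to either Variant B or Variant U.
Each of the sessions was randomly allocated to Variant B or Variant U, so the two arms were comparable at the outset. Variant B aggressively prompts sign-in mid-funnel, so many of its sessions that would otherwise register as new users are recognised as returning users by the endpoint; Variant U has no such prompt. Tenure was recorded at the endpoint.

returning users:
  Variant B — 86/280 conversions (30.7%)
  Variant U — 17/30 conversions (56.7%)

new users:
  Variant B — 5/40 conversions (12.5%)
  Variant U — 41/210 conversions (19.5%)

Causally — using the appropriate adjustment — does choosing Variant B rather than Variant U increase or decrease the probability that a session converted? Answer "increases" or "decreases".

increases

The stratified and pooled comparisons disagree (Variant U wins within each user tenure; Variant B wins overall), so the answer turns on the causal role of user tenure.
User tenure is recorded after the variant and is itself shifted by it — it sits on the causal path from variant to outcome. Conditioning on a mediator would strip out part of the effect we want; the pooled comparison gives the total causal effect.
Pooled: Variant B 28.4% vs Variant U 24.2%; Variant B is higher overall.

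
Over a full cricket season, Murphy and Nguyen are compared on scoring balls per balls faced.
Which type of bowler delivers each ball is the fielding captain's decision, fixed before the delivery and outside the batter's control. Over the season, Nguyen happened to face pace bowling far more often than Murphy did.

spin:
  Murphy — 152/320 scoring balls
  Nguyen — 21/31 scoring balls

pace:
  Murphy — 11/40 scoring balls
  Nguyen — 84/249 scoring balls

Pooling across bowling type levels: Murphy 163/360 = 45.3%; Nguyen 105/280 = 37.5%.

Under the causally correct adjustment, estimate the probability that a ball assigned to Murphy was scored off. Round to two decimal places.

0.38

Bowling type differs across players for reasons unrelated to any effect of the player itself, and it separately predicts the outcome — a classic confounder. We must compare within bowling type levels.
Standardising Murphy to the population bowling type mix: 0.548·152/320 + 0.452·11/40 = 0.385.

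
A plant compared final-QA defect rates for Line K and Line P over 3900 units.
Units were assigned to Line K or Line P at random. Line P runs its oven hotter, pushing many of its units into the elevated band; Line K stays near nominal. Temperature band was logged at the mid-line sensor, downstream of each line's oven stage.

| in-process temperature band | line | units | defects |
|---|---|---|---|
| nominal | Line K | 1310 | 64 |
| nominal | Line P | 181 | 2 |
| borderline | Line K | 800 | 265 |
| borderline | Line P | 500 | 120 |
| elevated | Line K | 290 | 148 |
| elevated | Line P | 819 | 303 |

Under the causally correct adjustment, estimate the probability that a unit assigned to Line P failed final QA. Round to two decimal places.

0.28

In-process temperature band is downstream of the line. One should not condition on a consequence of treatment, so the overall rates are the right comparison.
So P(outcome | do(Line P)) is just the pooled rate for Line P: 425/1500 = 0.283.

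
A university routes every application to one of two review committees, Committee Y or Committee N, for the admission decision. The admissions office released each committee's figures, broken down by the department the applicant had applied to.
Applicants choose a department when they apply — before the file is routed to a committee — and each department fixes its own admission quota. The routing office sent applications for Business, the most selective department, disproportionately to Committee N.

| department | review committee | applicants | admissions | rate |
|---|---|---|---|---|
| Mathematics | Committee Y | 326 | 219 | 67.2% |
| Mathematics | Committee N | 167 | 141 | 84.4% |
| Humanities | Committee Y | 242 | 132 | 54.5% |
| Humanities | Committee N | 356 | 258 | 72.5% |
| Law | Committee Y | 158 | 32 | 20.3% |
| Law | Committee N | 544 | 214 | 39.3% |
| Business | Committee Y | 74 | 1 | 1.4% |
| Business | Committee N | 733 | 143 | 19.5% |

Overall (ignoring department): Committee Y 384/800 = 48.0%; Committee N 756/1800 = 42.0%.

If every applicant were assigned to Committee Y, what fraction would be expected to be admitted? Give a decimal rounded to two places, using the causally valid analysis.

Within every department level Committee N has the higher rate, yet pooled Committee Y does — Simpson's reversal.
Here department is a common cause — it drives both which review committee a case falls under and the outcome. The crude comparison mixes populations; the stratum-specific rates are the causally relevant ones.
Standardising Committee Y to the population department mix: 0.190·219/326 + 0.230·132/242 + 0.270·32/158 + 0.310·1/74 = 0.312.

0.31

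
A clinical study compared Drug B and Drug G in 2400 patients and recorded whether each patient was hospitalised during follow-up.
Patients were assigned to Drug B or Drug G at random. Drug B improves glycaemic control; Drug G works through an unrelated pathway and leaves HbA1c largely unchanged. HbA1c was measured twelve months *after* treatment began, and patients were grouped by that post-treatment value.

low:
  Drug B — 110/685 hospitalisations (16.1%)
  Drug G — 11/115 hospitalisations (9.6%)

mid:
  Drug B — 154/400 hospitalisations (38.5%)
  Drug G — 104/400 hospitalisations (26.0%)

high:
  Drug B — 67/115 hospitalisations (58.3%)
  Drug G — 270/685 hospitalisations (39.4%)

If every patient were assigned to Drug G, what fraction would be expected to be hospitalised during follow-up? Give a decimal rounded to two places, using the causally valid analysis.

0.32

HbA1c is recorded after the drug and is itself shifted by it — it sits on the causal path from drug to outcome. Conditioning on a mediator would strip out part of the effect we want; the pooled comparison gives the total causal effect.
So P(outcome | do(Drug G)) is just the pooled rate for Drug G: 385/1200 = 0.321.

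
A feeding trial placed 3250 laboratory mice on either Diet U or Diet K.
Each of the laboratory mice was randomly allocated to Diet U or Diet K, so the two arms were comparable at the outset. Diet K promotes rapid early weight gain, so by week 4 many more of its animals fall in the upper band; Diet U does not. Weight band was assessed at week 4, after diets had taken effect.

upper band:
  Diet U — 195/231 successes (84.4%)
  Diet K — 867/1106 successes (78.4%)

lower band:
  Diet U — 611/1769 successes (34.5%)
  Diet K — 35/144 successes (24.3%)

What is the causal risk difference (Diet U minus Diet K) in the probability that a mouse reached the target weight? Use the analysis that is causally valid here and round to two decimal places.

-0.32

The distribution of week-4 weight band is itself part of what the diet does — it is an intermediate outcome. Holding it fixed would remove that part of the effect; the total effect is the pooled difference.
The causal difference is the pooled difference: 0.403 − 0.722 = -0.319.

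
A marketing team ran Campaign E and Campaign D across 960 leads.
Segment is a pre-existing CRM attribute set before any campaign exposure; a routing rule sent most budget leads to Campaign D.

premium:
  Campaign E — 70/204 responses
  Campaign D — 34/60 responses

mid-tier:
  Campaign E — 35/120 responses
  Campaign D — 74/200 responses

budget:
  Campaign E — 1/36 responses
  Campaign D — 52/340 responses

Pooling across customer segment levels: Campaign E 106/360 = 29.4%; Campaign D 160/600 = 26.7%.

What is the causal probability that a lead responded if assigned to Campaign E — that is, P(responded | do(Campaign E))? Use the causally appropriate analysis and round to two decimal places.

0.20

Campaign D is higher inside every customer segment stratum but Campaign E is higher in aggregate. Whether to stratify depends on how customer segment relates to the campaign.
Customer segment is set before the campaign has any effect — it is not caused by the campaign — and it independently drives the outcome. That makes it a confounder, so the causal comparison is within customer segment levels.
Standardising Campaign E to the population customer segment mix: 0.275·70/204 + 0.333·35/120 + 0.392·1/36 = 0.202.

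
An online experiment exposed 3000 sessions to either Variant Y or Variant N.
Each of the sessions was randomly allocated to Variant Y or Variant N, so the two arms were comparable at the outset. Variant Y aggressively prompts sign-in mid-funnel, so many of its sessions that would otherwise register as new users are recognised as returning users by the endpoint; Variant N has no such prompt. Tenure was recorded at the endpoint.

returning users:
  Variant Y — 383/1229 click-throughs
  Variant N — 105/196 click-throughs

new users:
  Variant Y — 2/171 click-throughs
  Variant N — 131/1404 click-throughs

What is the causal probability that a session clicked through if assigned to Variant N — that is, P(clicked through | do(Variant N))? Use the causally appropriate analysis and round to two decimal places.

Within every user tenure level Variant N has the higher rate, yet pooled Variant Y does — Simpson's reversal.
The distribution of user tenure is itself part of what the variant does — it is an intermediate outcome. Holding it fixed would remove that part of the effect; the total effect is the pooled difference.
So P(outcome | do(Variant N)) is just the pooled rate for Variant N: 236/1600 = 0.147.

0.15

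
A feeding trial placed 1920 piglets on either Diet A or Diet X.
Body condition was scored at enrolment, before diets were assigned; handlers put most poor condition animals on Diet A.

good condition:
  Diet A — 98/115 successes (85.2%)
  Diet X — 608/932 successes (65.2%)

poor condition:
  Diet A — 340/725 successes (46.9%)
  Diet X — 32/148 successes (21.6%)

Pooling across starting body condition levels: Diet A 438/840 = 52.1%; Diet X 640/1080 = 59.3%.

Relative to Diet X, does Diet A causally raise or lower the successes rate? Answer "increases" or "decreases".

Diet A is higher inside every starting body condition stratum but Diet X is higher in aggregate. Whether to stratify depends on how starting body condition relates to the diet.
Starting body condition differs across diets for reasons unrelated to any effect of the diet itself, and it separately predicts the outcome — a classic confounder. We must compare within starting body condition levels.
Within each level — good condition: 85.2% vs 65.2%; poor condition: 46.9% vs 21.6% — Diet A is higher every time.

increases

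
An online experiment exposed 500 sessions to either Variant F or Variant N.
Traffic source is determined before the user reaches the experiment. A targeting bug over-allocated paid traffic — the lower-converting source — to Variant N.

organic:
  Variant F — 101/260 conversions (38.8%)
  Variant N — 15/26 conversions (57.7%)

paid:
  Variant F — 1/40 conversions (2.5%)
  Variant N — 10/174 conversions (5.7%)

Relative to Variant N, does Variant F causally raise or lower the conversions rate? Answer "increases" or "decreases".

Traffic source is set before the variant has any effect — it is not caused by the variant — and it independently drives the outcome. That makes it a confounder, so the causal comparison is within traffic source levels.
Within each level — organic: 38.8% vs 57.7%; paid: 2.5% vs 5.7% — Variant N is higher every time.

decreases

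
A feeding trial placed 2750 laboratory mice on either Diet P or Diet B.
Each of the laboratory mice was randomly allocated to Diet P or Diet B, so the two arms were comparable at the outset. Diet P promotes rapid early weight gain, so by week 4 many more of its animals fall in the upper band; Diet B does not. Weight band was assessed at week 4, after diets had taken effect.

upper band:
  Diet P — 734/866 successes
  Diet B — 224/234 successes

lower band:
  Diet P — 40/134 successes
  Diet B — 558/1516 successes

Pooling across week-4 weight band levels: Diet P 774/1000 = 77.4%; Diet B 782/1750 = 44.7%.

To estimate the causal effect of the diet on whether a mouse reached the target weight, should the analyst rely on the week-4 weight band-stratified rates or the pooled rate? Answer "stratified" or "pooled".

Week-4 weight band here is a post-treatment variable shaped by the diet; conditioning on it would introduce bias rather than remove it. The overall comparison is the causal one.
Pooled: Diet P 77.4% vs Diet B 44.7%; Diet P is higher overall.

pooled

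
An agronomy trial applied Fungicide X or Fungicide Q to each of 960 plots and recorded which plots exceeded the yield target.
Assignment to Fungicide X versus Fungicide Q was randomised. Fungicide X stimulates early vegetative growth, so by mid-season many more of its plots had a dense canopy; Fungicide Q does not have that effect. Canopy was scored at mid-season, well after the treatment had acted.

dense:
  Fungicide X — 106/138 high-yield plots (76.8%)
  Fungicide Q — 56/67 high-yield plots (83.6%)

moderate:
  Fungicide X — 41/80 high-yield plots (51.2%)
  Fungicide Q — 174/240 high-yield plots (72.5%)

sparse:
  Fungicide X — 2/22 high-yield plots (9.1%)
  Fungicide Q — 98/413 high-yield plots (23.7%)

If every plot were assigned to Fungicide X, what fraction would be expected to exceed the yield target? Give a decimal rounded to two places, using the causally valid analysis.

0.62

Stratifying would compare fungicides among plots the fungicides themselves sorted into mid-season canopy groups — a form of selection on an intermediate. The unconditioned pooled rates give the total causal effect.
So P(outcome | do(Fungicide X)) is just the pooled rate for Fungicide X: 149/240 = 0.621.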